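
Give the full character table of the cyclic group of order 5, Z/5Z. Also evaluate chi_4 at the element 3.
Character table of Z/5Z (irreps indexed chi_0,...,chi_4 with chi_k(m) = zeta_5^(k*m), zeta_5 = exp(2*pi*i/5)):
  irrep \ class  {0} (size 1)  {1} (size 1)    {2} (size 1)    {3} (size 1)    {4} (size 1)  
  chi_0          1             1               1               1               1             
  chi_1          1             exp(2*I*pi/5)   exp(4*I*pi/5)   exp(-4*I*pi/5)  exp(-2*I*pi/5)
  chi_2          1             exp(4*I*pi/5)   exp(-2*I*pi/5)  exp(2*I*pi/5)   exp(-4*I*pi/5)
  chi_3          1             exp(-4*I*pi/5)  exp(2*I*pi/5)   exp(-2*I*pi/5)  exp(4*I*pi/5) 
  chi_4          1             exp(-2*I*pi/5)  exp(-4*I*pi/5)  exp(4*I*pi/5)   exp(2*I*pi/5) 

Spot check: chi_4(3) = zeta_5^(4*3) = zeta_5^12 = exp(4*I*pi/5).

Explanation: Z/5Z is abelian, so all 5 irreducible complex representations are 1-dimensional. They are given by chi_k(m) = zeta_5^(k*m) for k = 0,...,4. Row orthogonality: sum_m chi_k(m) conj(chi_l(m)) = 5 * [k = l].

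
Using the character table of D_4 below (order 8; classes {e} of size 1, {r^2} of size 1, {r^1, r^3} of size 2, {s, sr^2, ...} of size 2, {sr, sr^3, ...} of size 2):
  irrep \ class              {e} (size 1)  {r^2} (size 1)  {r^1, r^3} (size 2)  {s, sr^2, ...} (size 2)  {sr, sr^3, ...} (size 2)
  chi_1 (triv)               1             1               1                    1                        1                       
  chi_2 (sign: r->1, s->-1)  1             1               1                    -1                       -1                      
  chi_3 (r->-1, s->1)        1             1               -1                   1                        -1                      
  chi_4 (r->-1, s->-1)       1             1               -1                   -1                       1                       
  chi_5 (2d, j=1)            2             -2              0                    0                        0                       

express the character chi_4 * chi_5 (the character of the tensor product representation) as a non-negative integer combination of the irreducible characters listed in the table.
chi_4 tensor chi_5 = chi_5 (all other irreducibles have multiplicity 0).

Details: The character of a tensor product is the pointwise product (chi_4 * chi_5)(C) = chi_4(C) * chi_5(C):
  {e}: (1)*(2), {r^2}: (1)*(-2), {r^1, r^3}: (-1)*(0), {s, sr^2, ...}: (-1)*(0), {sr, sr^3, ...}: (1)*(0)
so (chi_4 * chi_5) takes values
  {e} -> 2, {r^2} -> -2, {r^1, r^3} -> 0, {s, sr^2, ...} -> 0, {sr, sr^3, ...} -> 0.
Now take the inner product of this character with each irreducible chi from the table, <chi_4*chi_5, chi> = (1/8) sum_C |C| (chi_4*chi_5)(C) conj(chi(C)):
  <chi_4*chi_5, chi_1> = (1/8)[1*(2)*conj(1) + 1*(-2)*conj(1) + 2*(0)*conj(1) + 2*(0)*conj(1) + 2*(0)*conj(1)]
      = (1/8)[(2) + (-2) + (0) + (0) + (0)] = 0/8 = 0
  <chi_4*chi_5, chi_2> = (1/8)[1*(2)*conj(1) + 1*(-2)*conj(1) + 2*(0)*conj(1) + 2*(0)*conj(-1) + 2*(0)*conj(-1)]
      = (1/8)[(2) + (-2) + (0) + (0) + (0)] = 0/8 = 0
  <chi_4*chi_5, chi_3> = (1/8)[1*(2)*conj(1) + 1*(-2)*conj(1) + 2*(0)*conj(-1) + 2*(0)*conj(1) + 2*(0)*conj(-1)]
      = (1/8)[(2) + (-2) + (0) + (0) + (0)] = 0/8 = 0
  <chi_4*chi_5, chi_4> = (1/8)[1*(2)*conj(1) + 1*(-2)*conj(1) + 2*(0)*conj(-1) + 2*(0)*conj(-1) + 2*(0)*conj(1)]
      = (1/8)[(2) + (-2) + (0) + (0) + (0)] = 0/8 = 0
  <chi_4*chi_5, chi_5> = (1/8)[1*(2)*conj(2) + 1*(-2)*conj(-2) + 2*(0)*conj(0) + 2*(0)*conj(0) + 2*(0)*conj(0)]
      = (1/8)[(4) + (4) + (0) + (0) + (0)] = 8/8 = 1
Hence the multiplicities are chi_5: 1. Dimension check: dim(chi_4)*dim(chi_5) = 1*2 = 2 and sum (mult * dim) = 1*2 = 2.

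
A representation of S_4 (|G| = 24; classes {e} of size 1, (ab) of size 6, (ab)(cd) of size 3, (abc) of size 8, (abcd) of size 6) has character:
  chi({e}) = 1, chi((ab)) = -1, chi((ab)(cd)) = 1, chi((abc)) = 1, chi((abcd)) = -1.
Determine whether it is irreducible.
Irreducible: <chi, chi> = 1.

Explanation: <chi, chi> = (1/|G|) sum_C |C| * |chi(C)|^2 = (1/24)[1*|1|^2 + 6*|-1|^2 + 3*|1|^2 + 8*|1|^2 + 6*|-1|^2]
  = (1/24)[(1) + (6) + (3) + (8) + (6)] = 24/24 = 1.
A character is irreducible iff <chi, chi> = 1, so this representation is irreducible.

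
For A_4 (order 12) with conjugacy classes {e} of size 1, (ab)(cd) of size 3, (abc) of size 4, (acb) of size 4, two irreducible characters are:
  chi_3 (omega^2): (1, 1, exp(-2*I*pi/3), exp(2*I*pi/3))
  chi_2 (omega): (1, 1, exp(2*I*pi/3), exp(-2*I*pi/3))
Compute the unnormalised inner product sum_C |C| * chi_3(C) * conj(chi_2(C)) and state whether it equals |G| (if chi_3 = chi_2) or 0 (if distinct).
Sum = 0; so <chi_3, chi_2> = 0 (distinct irreducibles are orthogonal).

Reasoning: Compute term by term over conjugacy classes (|C| * chi_3(C) * conj(chi_2(C))):
  1*(1)*conj(1) + 3*(1)*conj(1) + 4*(exp(-2*I*pi/3))*conj(exp(2*I*pi/3)) + 4*(exp(2*I*pi/3))*conj(exp(-2*I*pi/3))
  = (1) + (3) + (4*exp(2*I*pi/3)) + (4*exp(-2*I*pi/3))
  = 0.
(Exp terms are combined using exp(i*s)*conj(exp(i*t)) = exp(i*(s-t)), and sums of them are collapsed using the identity that for every m > 1 the m distinct m-th roots of unity sum to 0, e.g. 1 + exp(2*I*pi/3) + exp(-2*I*pi/3) = 0.)
Dividing by |G| = 12 gives 0/12 = 0, matching the row-orthogonality relation <chi_3, chi_2> = [chi_3 = chi_2].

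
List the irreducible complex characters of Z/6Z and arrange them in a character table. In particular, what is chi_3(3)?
Character table of Z/6Z (irreps indexed chi_0,...,chi_5 with chi_k(m) = zeta_6^(k*m), zeta_6 = exp(2*pi*i/6)):
  irrep \ class  {0} (size 1)  {1} (size 1)    {2} (size 1)    {3} (size 1)  {4} (size 1)    {5} (size 1)  
  chi_0          1             1               1               1             1               1             
  chi_1          1             exp(I*pi/3)     exp(2*I*pi/3)   -1            exp(-2*I*pi/3)  exp(-I*pi/3)  
  chi_2          1             exp(2*I*pi/3)   exp(-2*I*pi/3)  1             exp(2*I*pi/3)   exp(-2*I*pi/3)
  chi_3          1             -1              1               -1            1               -1            
  chi_4          1             exp(-2*I*pi/3)  exp(2*I*pi/3)   1             exp(-2*I*pi/3)  exp(2*I*pi/3) 
  chi_5          1             exp(-I*pi/3)    exp(-2*I*pi/3)  -1            exp(2*I*pi/3)   exp(I*pi/3)   

Spot check: chi_3(3) = zeta_6^(3*3) = zeta_6^9 = -1.

Proof sketch: Z/6Z is abelian, so all 6 irreducible complex representations are 1-dimensional. They are given by chi_k(m) = zeta_6^(k*m) for k = 0,...,5. Row orthogonality: sum_m chi_k(m) conj(chi_l(m)) = 6 * [k = l].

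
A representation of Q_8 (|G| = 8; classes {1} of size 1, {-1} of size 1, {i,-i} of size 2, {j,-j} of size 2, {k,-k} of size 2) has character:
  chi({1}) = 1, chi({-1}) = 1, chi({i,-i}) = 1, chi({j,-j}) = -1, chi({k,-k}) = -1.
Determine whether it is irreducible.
Irreducible: <chi, chi> = 1.

Reasoning: <chi, chi> = (1/|G|) sum_C |C| * |chi(C)|^2 = (1/8)[1*|1|^2 + 1*|1|^2 + 2*|1|^2 + 2*|-1|^2 + 2*|-1|^2]
  = (1/8)[(1) + (1) + (2) + (2) + (2)] = 8/8 = 1.
A character is irreducible iff <chi, chi> = 1, so this representation is irreducible.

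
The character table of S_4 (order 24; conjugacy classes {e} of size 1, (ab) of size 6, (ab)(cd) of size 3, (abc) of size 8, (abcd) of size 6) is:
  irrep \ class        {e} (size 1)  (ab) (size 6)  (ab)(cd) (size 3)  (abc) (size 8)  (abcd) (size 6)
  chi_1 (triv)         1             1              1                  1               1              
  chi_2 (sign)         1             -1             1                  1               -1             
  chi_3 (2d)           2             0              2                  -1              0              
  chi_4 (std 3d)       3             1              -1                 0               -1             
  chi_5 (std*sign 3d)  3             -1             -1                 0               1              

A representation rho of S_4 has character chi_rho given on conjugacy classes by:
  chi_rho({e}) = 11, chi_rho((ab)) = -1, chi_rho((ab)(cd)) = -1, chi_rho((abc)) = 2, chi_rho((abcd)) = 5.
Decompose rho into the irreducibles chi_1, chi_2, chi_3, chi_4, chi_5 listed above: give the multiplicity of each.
Multiplicities: chi_1: 2, chi_2: 0, chi_3: 0, chi_4: 0, chi_5: 3.

Solution. Use <chi_rho, chi> = (1/|G|) sum_C |C| * chi_rho(C) * conj(chi(C)) with |G| = 24 for each irreducible chi in the table:
  <chi_rho, chi_1> = (1/24)[1*(11)*conj(1) + 6*(-1)*conj(1) + 3*(-1)*conj(1) + 8*(2)*conj(1) + 6*(5)*conj(1)]
      = (1/24)[(11) + (-6) + (-3) + (16) + (30)] = 48/24 = 2
  <chi_rho, chi_2> = (1/24)[1*(11)*conj(1) + 6*(-1)*conj(-1) + 3*(-1)*conj(1) + 8*(2)*conj(1) + 6*(5)*conj(-1)]
      = (1/24)[(11) + (6) + (-3) + (16) + (-30)] = 0/24 = 0
  <chi_rho, chi_3> = (1/24)[1*(11)*conj(2) + 6*(-1)*conj(0) + 3*(-1)*conj(2) + 8*(2)*conj(-1) + 6*(5)*conj(0)]
      = (1/24)[(22) + (0) + (-6) + (-16) + (0)] = 0/24 = 0
  <chi_rho, chi_4> = (1/24)[1*(11)*conj(3) + 6*(-1)*conj(1) + 3*(-1)*conj(-1) + 8*(2)*conj(0) + 6*(5)*conj(-1)]
      = (1/24)[(33) + (-6) + (3) + (0) + (-30)] = 0/24 = 0
  <chi_rho, chi_5> = (1/24)[1*(11)*conj(3) + 6*(-1)*conj(-1) + 3*(-1)*conj(-1) + 8*(2)*conj(0) + 6*(5)*conj(1)]
      = (1/24)[(33) + (6) + (3) + (0) + (30)] = 72/24 = 3
Dimension check: dim(rho) = sum (mult * dim) = 2*1 + 0*1 + 0*2 + 0*3 + 3*3 = 11 = chi_rho(e) = 11.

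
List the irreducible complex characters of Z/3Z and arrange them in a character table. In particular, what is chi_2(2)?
Character table of Z/3Z (irreps indexed chi_0,...,chi_2 with chi_k(m) = zeta_3^(k*m), zeta_3 = exp(2*pi*i/3)):
  irrep \ class  {0} (size 1)  {1} (size 1)    {2} (size 1)  
  chi_0          1             1               1             
  chi_1          1             exp(2*I*pi/3)   exp(-2*I*pi/3)
  chi_2          1             exp(-2*I*pi/3)  exp(2*I*pi/3) 

Spot check: chi_2(2) = zeta_3^(2*2) = zeta_3^4 = exp(2*I*pi/3).

Reasoning: Z/3Z is abelian, so all 3 irreducible complex representations are 1-dimensional. They are given by chi_k(m) = zeta_3^(k*m) for k = 0,...,2. Row orthogonality: sum_m chi_k(m) conj(chi_l(m)) = 3 * [k = l].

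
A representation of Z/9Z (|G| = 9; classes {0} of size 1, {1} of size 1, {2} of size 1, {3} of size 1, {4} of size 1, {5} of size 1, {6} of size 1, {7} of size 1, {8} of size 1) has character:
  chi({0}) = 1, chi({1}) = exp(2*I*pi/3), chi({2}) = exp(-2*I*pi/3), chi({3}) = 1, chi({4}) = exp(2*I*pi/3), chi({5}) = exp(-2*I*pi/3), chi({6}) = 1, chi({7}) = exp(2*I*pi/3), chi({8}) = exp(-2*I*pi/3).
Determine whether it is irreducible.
Irreducible: <chi, chi> = 1.

<chi, chi> = (1/|G|) sum_C |C| * |chi(C)|^2 = (1/9)[1*|1|^2 + 1*|exp(2*I*pi/3)|^2 + 1*|exp(-2*I*pi/3)|^2 + 1*|1|^2 + 1*|exp(2*I*pi/3)|^2 + 1*|exp(-2*I*pi/3)|^2 + 1*|1|^2 + 1*|exp(2*I*pi/3)|^2 + 1*|exp(-2*I*pi/3)|^2]
  = (1/9)[(1) + (1) + (1) + (1) + (1) + (1) + (1) + (1) + (1)] = 9/9 = 1.
(Exp terms are combined using exp(i*s)*conj(exp(i*t)) = exp(i*(s-t)), and sums of them are collapsed using the identity that for every m > 1 the m distinct m-th roots of unity sum to 0, e.g. 1 + exp(2*I*pi/3) + exp(-2*I*pi/3) = 0.)
A character is irreducible iff <chi, chi> = 1, so this representation is irreducible.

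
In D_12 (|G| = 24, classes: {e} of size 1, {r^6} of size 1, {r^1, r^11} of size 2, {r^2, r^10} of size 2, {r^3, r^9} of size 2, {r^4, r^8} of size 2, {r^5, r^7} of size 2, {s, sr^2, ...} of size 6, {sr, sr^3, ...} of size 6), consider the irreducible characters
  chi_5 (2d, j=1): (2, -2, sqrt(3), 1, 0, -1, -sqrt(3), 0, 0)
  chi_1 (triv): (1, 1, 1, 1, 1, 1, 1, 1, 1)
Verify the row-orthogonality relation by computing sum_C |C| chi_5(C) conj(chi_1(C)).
Sum = 0; so <chi_5, chi_1> = 0 (distinct irreducibles are orthogonal).

Justification: Compute term by term over conjugacy classes (|C| * chi_5(C) * conj(chi_1(C))):
  1*(2)*conj(1) + 1*(-2)*conj(1) + 2*(sqrt(3))*conj(1) + 2*(1)*conj(1) + 2*(0)*conj(1) + 2*(-1)*conj(1) + 2*(-sqrt(3))*conj(1) + 6*(0)*conj(1) + 6*(0)*conj(1)
  = (2) + (-2) + (2*sqrt(3)) + (2) + (0) + (-2) + (-2*sqrt(3)) + (0) + (0)
  = 0.
Dividing by |G| = 24 gives 0/24 = 0, matching the row-orthogonality relation <chi_5, chi_1> = [chi_5 = chi_1].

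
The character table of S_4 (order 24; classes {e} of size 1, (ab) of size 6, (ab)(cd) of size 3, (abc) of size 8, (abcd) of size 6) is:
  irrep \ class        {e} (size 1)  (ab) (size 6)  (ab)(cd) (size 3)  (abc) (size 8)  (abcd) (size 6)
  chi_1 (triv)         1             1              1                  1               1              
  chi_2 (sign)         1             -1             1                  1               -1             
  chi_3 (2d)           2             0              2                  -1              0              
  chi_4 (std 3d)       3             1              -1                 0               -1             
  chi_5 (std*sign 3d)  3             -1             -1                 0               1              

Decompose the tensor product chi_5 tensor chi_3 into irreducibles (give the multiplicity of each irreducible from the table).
chi_5 tensor chi_3 = chi_4 + chi_5 (all other irreducibles have multiplicity 0).

Argument: The character of a tensor product is the pointwise product (chi_5 * chi_3)(C) = chi_5(C) * chi_3(C):
  {e}: (3)*(2), (ab): (-1)*(0), (ab)(cd): (-1)*(2), (abc): (0)*(-1), (abcd): (1)*(0)
so (chi_5 * chi_3) takes values
  {e} -> 6, (ab) -> 0, (ab)(cd) -> -2, (abc) -> 0, (abcd) -> 0.
Now take the inner product of this character with each irreducible chi from the table, <chi_5*chi_3, chi> = (1/24) sum_C |C| (chi_5*chi_3)(C) conj(chi(C)):
  <chi_5*chi_3, chi_1> = (1/24)[1*(6)*conj(1) + 6*(0)*conj(1) + 3*(-2)*conj(1) + 8*(0)*conj(1) + 6*(0)*conj(1)]
      = (1/24)[(6) + (0) + (-6) + (0) + (0)] = 0/24 = 0
  <chi_5*chi_3, chi_2> = (1/24)[1*(6)*conj(1) + 6*(0)*conj(-1) + 3*(-2)*conj(1) + 8*(0)*conj(1) + 6*(0)*conj(-1)]
      = (1/24)[(6) + (0) + (-6) + (0) + (0)] = 0/24 = 0
  <chi_5*chi_3, chi_3> = (1/24)[1*(6)*conj(2) + 6*(0)*conj(0) + 3*(-2)*conj(2) + 8*(0)*conj(-1) + 6*(0)*conj(0)]
      = (1/24)[(12) + (0) + (-12) + (0) + (0)] = 0/24 = 0
  <chi_5*chi_3, chi_4> = (1/24)[1*(6)*conj(3) + 6*(0)*conj(1) + 3*(-2)*conj(-1) + 8*(0)*conj(0) + 6*(0)*conj(-1)]
      = (1/24)[(18) + (0) + (6) + (0) + (0)] = 24/24 = 1
  <chi_5*chi_3, chi_5> = (1/24)[1*(6)*conj(3) + 6*(0)*conj(-1) + 3*(-2)*conj(-1) + 8*(0)*conj(0) + 6*(0)*conj(1)]
      = (1/24)[(18) + (0) + (6) + (0) + (0)] = 24/24 = 1
Hence the multiplicities are chi_4: 1, chi_5: 1. Dimension check: dim(chi_5)*dim(chi_3) = 3*2 = 6 and sum (mult * dim) = 1*3 + 1*3 = 6.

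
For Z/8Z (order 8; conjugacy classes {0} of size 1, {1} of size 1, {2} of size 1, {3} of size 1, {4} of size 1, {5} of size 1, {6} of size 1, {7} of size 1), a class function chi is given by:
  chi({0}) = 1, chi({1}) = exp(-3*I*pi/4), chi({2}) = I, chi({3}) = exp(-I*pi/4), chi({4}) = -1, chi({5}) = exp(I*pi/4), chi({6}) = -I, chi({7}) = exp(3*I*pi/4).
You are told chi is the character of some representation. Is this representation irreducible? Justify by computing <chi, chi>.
Irreducible: <chi, chi> = 1.

Explanation: <chi, chi> = (1/|G|) sum_C |C| * |chi(C)|^2 = (1/8)[1*|1|^2 + 1*|exp(-3*I*pi/4)|^2 + 1*|I|^2 + 1*|exp(-I*pi/4)|^2 + 1*|-1|^2 + 1*|exp(I*pi/4)|^2 + 1*|-I|^2 + 1*|exp(3*I*pi/4)|^2]
  = (1/8)[(1) + (1) + (1) + (1) + (1) + (1) + (1) + (1)] = 8/8 = 1.
(Exp terms are combined using exp(i*s)*conj(exp(i*t)) = exp(i*(s-t)), and sums of them are collapsed using the identity that for every m > 1 the m distinct m-th roots of unity sum to 0, e.g. 1 + exp(2*I*pi/3) + exp(-2*I*pi/3) = 0.)
A character is irreducible iff <chi, chi> = 1, so this representation is irreducible.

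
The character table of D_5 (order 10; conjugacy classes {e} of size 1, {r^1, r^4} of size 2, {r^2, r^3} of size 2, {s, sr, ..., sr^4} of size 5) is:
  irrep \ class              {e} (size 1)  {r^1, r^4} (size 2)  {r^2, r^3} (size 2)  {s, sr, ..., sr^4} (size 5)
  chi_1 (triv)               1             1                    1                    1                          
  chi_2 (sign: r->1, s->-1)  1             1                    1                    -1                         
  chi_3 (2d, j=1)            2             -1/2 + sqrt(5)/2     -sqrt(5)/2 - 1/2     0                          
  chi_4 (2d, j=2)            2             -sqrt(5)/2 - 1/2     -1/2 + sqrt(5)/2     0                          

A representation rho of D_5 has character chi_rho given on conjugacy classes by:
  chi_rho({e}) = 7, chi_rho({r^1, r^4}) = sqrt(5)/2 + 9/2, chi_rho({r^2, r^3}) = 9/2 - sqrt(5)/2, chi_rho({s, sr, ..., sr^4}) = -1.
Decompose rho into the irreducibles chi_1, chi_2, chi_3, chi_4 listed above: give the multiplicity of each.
Multiplicities: chi_1: 2, chi_2: 3, chi_3: 1, chi_4: 0.

Derivation: Use <chi_rho, chi> = (1/|G|) sum_C |C| * chi_rho(C) * conj(chi(C)) with |G| = 10 for each irreducible chi in the table:
  <chi_rho, chi_1> = (1/10)[1*(7)*conj(1) + 2*(sqrt(5)/2 + 9/2)*conj(1) + 2*(9/2 - sqrt(5)/2)*conj(1) + 5*(-1)*conj(1)]
      = (1/10)[(7) + (sqrt(5) + 9) + (9 - sqrt(5)) + (-5)] = 20/10 = 2
  <chi_rho, chi_2> = (1/10)[1*(7)*conj(1) + 2*(sqrt(5)/2 + 9/2)*conj(1) + 2*(9/2 - sqrt(5)/2)*conj(1) + 5*(-1)*conj(-1)]
      = (1/10)[(7) + (sqrt(5) + 9) + (9 - sqrt(5)) + (5)] = 30/10 = 3
  <chi_rho, chi_3> = (1/10)[1*(7)*conj(2) + 2*(sqrt(5)/2 + 9/2)*conj(-1/2 + sqrt(5)/2) + 2*(9/2 - sqrt(5)/2)*conj(-sqrt(5)/2 - 1/2) + 5*(-1)*conj(0)]
      = (1/10)[(14) + (-2 + 4*sqrt(5)) + (-4*sqrt(5) - 2) + (0)] = 10/10 = 1
  <chi_rho, chi_4> = (1/10)[1*(7)*conj(2) + 2*(sqrt(5)/2 + 9/2)*conj(-sqrt(5)/2 - 1/2) + 2*(9/2 - sqrt(5)/2)*conj(-1/2 + sqrt(5)/2) + 5*(-1)*conj(0)]
      = (1/10)[(14) + (-5*sqrt(5) - 7) + (-7 + 5*sqrt(5)) + (0)] = 0/10 = 0
Dimension check: dim(rho) = sum (mult * dim) = 2*1 + 3*1 + 1*2 + 0*2 = 7 = chi_rho(e) = 7.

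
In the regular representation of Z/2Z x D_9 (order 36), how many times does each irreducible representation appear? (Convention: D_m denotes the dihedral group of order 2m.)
Each irreducible V_i of dimension d_i appears with multiplicity d_i, i.e. rho_reg = (direct sum over all irreducibles V_i) d_i V_i. The irreducible dimensions for Z/2Z x D_9 are 1, 1, 1, 1, 2, 2, 2, 2, 2, 2, 2, 2: 4 irreducibles of dimension 1, each with multiplicity 1; 8 irreducibles of dimension 2, each with multiplicity 2. Total dimension 4*1*1 + 8*2*2 = 36 = |G|.

Details: General theorem: in the regular representation of a finite group G, each irreducible appears with multiplicity equal to its dimension. Check: dim(rho_reg) = sum d_i^2 = 1 + 1 + 1 + 1 + 4 + 4 + 4 + 4 + 4 + 4 + 4 + 4 = 36 = |G|.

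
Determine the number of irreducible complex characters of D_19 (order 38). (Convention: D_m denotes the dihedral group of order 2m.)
11

Derivation: The number of irreducible complex representations of a finite group equals its number of conjugacy classes. D_19 has 11 conjugacy classes ((n+3)/2 for n odd), so D_19 (order 38) has exactly 11 irreducible complex representations.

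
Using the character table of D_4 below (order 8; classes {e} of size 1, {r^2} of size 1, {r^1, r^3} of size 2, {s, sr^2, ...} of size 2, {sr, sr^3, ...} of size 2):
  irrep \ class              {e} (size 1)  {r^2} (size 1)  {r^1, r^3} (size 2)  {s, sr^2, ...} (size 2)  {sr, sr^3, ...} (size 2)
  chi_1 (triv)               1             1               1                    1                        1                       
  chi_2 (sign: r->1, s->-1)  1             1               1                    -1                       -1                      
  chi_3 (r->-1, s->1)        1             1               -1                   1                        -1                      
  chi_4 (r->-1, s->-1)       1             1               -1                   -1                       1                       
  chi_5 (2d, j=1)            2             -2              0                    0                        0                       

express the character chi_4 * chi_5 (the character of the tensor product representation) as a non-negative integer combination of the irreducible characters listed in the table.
chi_4 tensor chi_5 = chi_5 (all other irreducibles have multiplicity 0).

Justification: The character of a tensor product is the pointwise product (chi_4 * chi_5)(C) = chi_4(C) * chi_5(C):
  {e}: (1)*(2), {r^2}: (1)*(-2), {r^1, r^3}: (-1)*(0), {s, sr^2, ...}: (-1)*(0), {sr, sr^3, ...}: (1)*(0)
so (chi_4 * chi_5) takes values
  {e} -> 2, {r^2} -> -2, {r^1, r^3} -> 0, {s, sr^2, ...} -> 0, {sr, sr^3, ...} -> 0.
Now take the inner product of this character with each irreducible chi from the table, <chi_4*chi_5, chi> = (1/8) sum_C |C| (chi_4*chi_5)(C) conj(chi(C)):
  <chi_4*chi_5, chi_1> = (1/8)[1*(2)*conj(1) + 1*(-2)*conj(1) + 2*(0)*conj(1) + 2*(0)*conj(1) + 2*(0)*conj(1)]
      = (1/8)[(2) + (-2) + (0) + (0) + (0)] = 0/8 = 0
  <chi_4*chi_5, chi_2> = (1/8)[1*(2)*conj(1) + 1*(-2)*conj(1) + 2*(0)*conj(1) + 2*(0)*conj(-1) + 2*(0)*conj(-1)]
      = (1/8)[(2) + (-2) + (0) + (0) + (0)] = 0/8 = 0
  <chi_4*chi_5, chi_3> = (1/8)[1*(2)*conj(1) + 1*(-2)*conj(1) + 2*(0)*conj(-1) + 2*(0)*conj(1) + 2*(0)*conj(-1)]
      = (1/8)[(2) + (-2) + (0) + (0) + (0)] = 0/8 = 0
  <chi_4*chi_5, chi_4> = (1/8)[1*(2)*conj(1) + 1*(-2)*conj(1) + 2*(0)*conj(-1) + 2*(0)*conj(-1) + 2*(0)*conj(1)]
      = (1/8)[(2) + (-2) + (0) + (0) + (0)] = 0/8 = 0
  <chi_4*chi_5, chi_5> = (1/8)[1*(2)*conj(2) + 1*(-2)*conj(-2) + 2*(0)*conj(0) + 2*(0)*conj(0) + 2*(0)*conj(0)]
      = (1/8)[(4) + (4) + (0) + (0) + (0)] = 8/8 = 1
Hence the multiplicities are chi_5: 1. Dimension check: dim(chi_4)*dim(chi_5) = 1*2 = 2 and sum (mult * dim) = 1*2 = 2.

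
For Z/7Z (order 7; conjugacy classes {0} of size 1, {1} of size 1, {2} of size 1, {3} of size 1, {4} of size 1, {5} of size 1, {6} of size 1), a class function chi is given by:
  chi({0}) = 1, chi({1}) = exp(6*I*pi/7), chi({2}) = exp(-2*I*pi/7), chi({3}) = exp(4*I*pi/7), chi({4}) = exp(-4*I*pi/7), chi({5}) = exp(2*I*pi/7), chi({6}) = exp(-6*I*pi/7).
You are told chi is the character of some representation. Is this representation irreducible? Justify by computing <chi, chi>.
Irreducible: <chi, chi> = 1.

Why: <chi, chi> = (1/|G|) sum_C |C| * |chi(C)|^2 = (1/7)[1*|1|^2 + 1*|exp(6*I*pi/7)|^2 + 1*|exp(-2*I*pi/7)|^2 + 1*|exp(4*I*pi/7)|^2 + 1*|exp(-4*I*pi/7)|^2 + 1*|exp(2*I*pi/7)|^2 + 1*|exp(-6*I*pi/7)|^2]
  = (1/7)[(1) + (1) + (1) + (1) + (1) + (1) + (1)] = 7/7 = 1.
(Exp terms are combined using exp(i*s)*conj(exp(i*t)) = exp(i*(s-t)), and sums of them are collapsed using the identity that for every m > 1 the m distinct m-th roots of unity sum to 0, e.g. 1 + exp(2*I*pi/3) + exp(-2*I*pi/3) = 0.)
A character is irreducible iff <chi, chi> = 1, so this representation is irreducible.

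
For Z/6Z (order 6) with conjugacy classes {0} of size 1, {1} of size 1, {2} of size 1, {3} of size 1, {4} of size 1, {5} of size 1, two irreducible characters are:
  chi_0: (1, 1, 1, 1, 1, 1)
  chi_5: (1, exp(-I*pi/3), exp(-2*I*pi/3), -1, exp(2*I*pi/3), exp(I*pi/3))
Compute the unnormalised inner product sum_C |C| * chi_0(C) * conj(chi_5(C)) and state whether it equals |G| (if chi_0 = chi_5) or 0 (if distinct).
Sum = 0; so <chi_0, chi_5> = 0 (distinct irreducibles are orthogonal).

Solution. Compute term by term over conjugacy classes (|C| * chi_0(C) * conj(chi_5(C))):
  1*(1)*conj(1) + 1*(1)*conj(exp(-I*pi/3)) + 1*(1)*conj(exp(-2*I*pi/3)) + 1*(1)*conj(-1) + 1*(1)*conj(exp(2*I*pi/3)) + 1*(1)*conj(exp(I*pi/3))
  = (1) + (exp(I*pi/3)) + (exp(2*I*pi/3)) + (-1) + (exp(-2*I*pi/3)) + (exp(-I*pi/3))
  = 0.
(Exp terms are combined using exp(i*s)*conj(exp(i*t)) = exp(i*(s-t)), and sums of them are collapsed using the identity that for every m > 1 the m distinct m-th roots of unity sum to 0, e.g. 1 + exp(2*I*pi/3) + exp(-2*I*pi/3) = 0.)
Dividing by |G| = 6 gives 0/6 = 0, matching the row-orthogonality relation <chi_0, chi_5> = [chi_0 = chi_5].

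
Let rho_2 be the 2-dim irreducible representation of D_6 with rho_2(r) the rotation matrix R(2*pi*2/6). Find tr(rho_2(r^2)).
chi_{rho_2}(r^2) = 2*cos(2*pi*2*2/6) = -1

Why: rho_2(r^2) is rotation by angle 2*pi*2*2/6, whose trace is 2*cos(2*pi*2*2/6) = -1.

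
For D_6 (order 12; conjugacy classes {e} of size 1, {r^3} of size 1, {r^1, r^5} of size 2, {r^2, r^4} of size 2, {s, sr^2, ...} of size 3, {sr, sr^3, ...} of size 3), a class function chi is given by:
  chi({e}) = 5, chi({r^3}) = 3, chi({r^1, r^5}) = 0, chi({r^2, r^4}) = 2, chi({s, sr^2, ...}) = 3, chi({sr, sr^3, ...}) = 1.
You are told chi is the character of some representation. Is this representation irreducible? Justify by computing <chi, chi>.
Not irreducible (reducible): <chi, chi> = 6 > 1.

<chi, chi> = (1/|G|) sum_C |C| * |chi(C)|^2 = (1/12)[1*|5|^2 + 1*|3|^2 + 2*|0|^2 + 2*|2|^2 + 3*|3|^2 + 3*|1|^2]
  = (1/12)[(25) + (9) + (0) + (8) + (27) + (3)] = 72/12 = 6.
A character is irreducible iff <chi, chi> = 1, so this representation is reducible.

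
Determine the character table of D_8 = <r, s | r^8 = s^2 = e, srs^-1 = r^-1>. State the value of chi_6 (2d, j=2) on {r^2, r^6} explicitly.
Conjugacy classes: {e} of size 1, {r^4} of size 1, {r^1, r^7} of size 2, {r^2, r^6} of size 2, {r^3, r^5} of size 2, {s, sr^2, ...} of size 4, {sr, sr^3, ...} of size 4.
Character table:
  irrep \ class              {e} (size 1)  {r^4} (size 1)  {r^1, r^7} (size 2)  {r^2, r^6} (size 2)  {r^3, r^5} (size 2)  {s, sr^2, ...} (size 4)  {sr, sr^3, ...} (size 4)
  chi_1 (triv)               1             1               1                    1                    1                    1                        1                       
  chi_2 (sign: r->1, s->-1)  1             1               1                    1                    1                    -1                       -1                      
  chi_3 (r->-1, s->1)        1             1               -1                   1                    -1                   1                        -1                      
  chi_4 (r->-1, s->-1)       1             1               -1                   1                    -1                   -1                       1                       
  chi_5 (2d, j=1)            2             -2              sqrt(2)              0                    -sqrt(2)             0                        0                       
  chi_6 (2d, j=2)            2             2               0                    -2                   0                    0                        0                       
  chi_7 (2d, j=3)            2             -2              -sqrt(2)             0                    sqrt(2)              0                        0                       

Spot check: chi_6 (2d, j=2) on {r^2, r^6} = -2.

Explanation: D_8 has order 2*8 = 16 with 7 conjugacy classes, hence 7 irreducibles. Sum of squared dims 1 + 1 + 1 + 1 + 4 + 4 + 4 = 16 = |G|. Linear characters come from the abelianisation; the 2-dimensional irreps have character r^k -> 2*cos(2*pi*j*k/8), reflections -> 0.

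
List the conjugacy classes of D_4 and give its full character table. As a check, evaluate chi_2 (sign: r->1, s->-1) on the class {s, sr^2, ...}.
Conjugacy classes: {e} of size 1, {r^2} of size 1, {r^1, r^3} of size 2, {s, sr^2, ...} of size 2, {sr, sr^3, ...} of size 2.
Character table:
  irrep \ class              {e} (size 1)  {r^2} (size 1)  {r^1, r^3} (size 2)  {s, sr^2, ...} (size 2)  {sr, sr^3, ...} (size 2)
  chi_1 (triv)               1             1               1                    1                        1                       
  chi_2 (sign: r->1, s->-1)  1             1               1                    -1                       -1                      
  chi_3 (r->-1, s->1)        1             1               -1                   1                        -1                      
  chi_4 (r->-1, s->-1)       1             1               -1                   -1                       1                       
  chi_5 (2d, j=1)            2             -2              0                    0                        0                       

Spot check: chi_2 (sign: r->1, s->-1) on {s, sr^2, ...} = -1.

Reasoning: D_4 has order 2*4 = 8 with 5 conjugacy classes, hence 5 irreducibles. Sum of squared dims 1 + 1 + 1 + 1 + 4 = 8 = |G|. Linear characters come from the abelianisation; the 2-dimensional irreps have character r^k -> 2*cos(2*pi*j*k/4), reflections -> 0.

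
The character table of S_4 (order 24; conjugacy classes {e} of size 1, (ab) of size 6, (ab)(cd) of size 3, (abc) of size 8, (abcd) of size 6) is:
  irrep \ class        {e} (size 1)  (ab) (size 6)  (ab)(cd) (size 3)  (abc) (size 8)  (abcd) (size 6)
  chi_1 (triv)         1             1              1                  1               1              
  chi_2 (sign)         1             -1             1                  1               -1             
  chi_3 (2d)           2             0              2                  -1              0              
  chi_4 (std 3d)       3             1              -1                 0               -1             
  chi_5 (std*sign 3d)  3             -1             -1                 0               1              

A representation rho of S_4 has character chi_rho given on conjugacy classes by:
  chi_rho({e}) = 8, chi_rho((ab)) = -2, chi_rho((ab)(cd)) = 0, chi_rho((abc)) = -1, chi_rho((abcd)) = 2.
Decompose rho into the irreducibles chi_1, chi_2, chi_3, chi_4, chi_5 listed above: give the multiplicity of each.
Multiplicities: chi_1: 0, chi_2: 0, chi_3: 1, chi_4: 0, chi_5: 2.

Argument: Use <chi_rho, chi> = (1/|G|) sum_C |C| * chi_rho(C) * conj(chi(C)) with |G| = 24 for each irreducible chi in the table:
  <chi_rho, chi_1> = (1/24)[1*(8)*conj(1) + 6*(-2)*conj(1) + 3*(0)*conj(1) + 8*(-1)*conj(1) + 6*(2)*conj(1)]
      = (1/24)[(8) + (-12) + (0) + (-8) + (12)] = 0/24 = 0
  <chi_rho, chi_2> = (1/24)[1*(8)*conj(1) + 6*(-2)*conj(-1) + 3*(0)*conj(1) + 8*(-1)*conj(1) + 6*(2)*conj(-1)]
      = (1/24)[(8) + (12) + (0) + (-8) + (-12)] = 0/24 = 0
  <chi_rho, chi_3> = (1/24)[1*(8)*conj(2) + 6*(-2)*conj(0) + 3*(0)*conj(2) + 8*(-1)*conj(-1) + 6*(2)*conj(0)]
      = (1/24)[(16) + (0) + (0) + (8) + (0)] = 24/24 = 1
  <chi_rho, chi_4> = (1/24)[1*(8)*conj(3) + 6*(-2)*conj(1) + 3*(0)*conj(-1) + 8*(-1)*conj(0) + 6*(2)*conj(-1)]
      = (1/24)[(24) + (-12) + (0) + (0) + (-12)] = 0/24 = 0
  <chi_rho, chi_5> = (1/24)[1*(8)*conj(3) + 6*(-2)*conj(-1) + 3*(0)*conj(-1) + 8*(-1)*conj(0) + 6*(2)*conj(1)]
      = (1/24)[(24) + (12) + (0) + (0) + (12)] = 48/24 = 2
Dimension check: dim(rho) = sum (mult * dim) = 0*1 + 0*1 + 1*2 + 0*3 + 2*3 = 8 = chi_rho(e) = 8.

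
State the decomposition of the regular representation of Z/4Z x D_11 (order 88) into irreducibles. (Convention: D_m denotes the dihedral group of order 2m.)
Each irreducible V_i of dimension d_i appears with multiplicity d_i, i.e. rho_reg = (direct sum over all irreducibles V_i) d_i V_i. The irreducible dimensions for Z/4Z x D_11 are 1, 1, 1, 1, 1, 1, 1, 1, 2, 2, 2, 2, 2, 2, 2, 2, 2, 2, 2, 2, 2, 2, 2, 2, 2, 2, 2, 2: 8 irreducibles of dimension 1, each with multiplicity 1; 20 irreducibles of dimension 2, each with multiplicity 2. Total dimension 8*1*1 + 20*2*2 = 88 = |G|.

Derivation: General theorem: in the regular representation of a finite group G, each irreducible appears with multiplicity equal to its dimension. Check: dim(rho_reg) = sum d_i^2 = 1 + 1 + 1 + 1 + 1 + 1 + 1 + 1 + 4 + 4 + 4 + 4 + 4 + 4 + 4 + 4 + 4 + 4 + 4 + 4 + 4 + 4 + 4 + 4 + 4 + 4 + 4 + 4 = 88 = |G|.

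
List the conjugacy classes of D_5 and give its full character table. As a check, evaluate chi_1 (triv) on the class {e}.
Conjugacy classes: {e} of size 1, {r^1, r^4} of size 2, {r^2, r^3} of size 2, {s, sr, ..., sr^4} of size 5.
Character table:
  irrep \ class              {e} (size 1)  {r^1, r^4} (size 2)  {r^2, r^3} (size 2)  {s, sr, ..., sr^4} (size 5)
  chi_1 (triv)               1             1                    1                    1                          
  chi_2 (sign: r->1, s->-1)  1             1                    1                    -1                         
  chi_3 (2d, j=1)            2             -1/2 + sqrt(5)/2     -sqrt(5)/2 - 1/2     0                          
  chi_4 (2d, j=2)            2             -sqrt(5)/2 - 1/2     -1/2 + sqrt(5)/2     0                          

Spot check: chi_1 (triv) on {e} = 1.

Solution. D_5 has order 2*5 = 10 with 4 conjugacy classes, hence 4 irreducibles. Sum of squared dims 1 + 1 + 4 + 4 = 10 = |G|. Linear characters come from the abelianisation; the 2-dimensional irreps have character r^k -> 2*cos(2*pi*j*k/5), reflections -> 0.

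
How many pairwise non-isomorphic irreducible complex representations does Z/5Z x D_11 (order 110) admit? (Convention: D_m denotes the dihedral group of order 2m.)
35

Why: The number of irreducible complex representations of a finite group equals its number of conjugacy classes. For a direct product, #classes(G x H) = #classes(G) * #classes(H). Z/5Z has 5 classes (abelian), D_11 has 7 classes, so 5 * 7 = 35, so Z/5Z x D_11 (order 110) has exactly 35 irreducible complex representations.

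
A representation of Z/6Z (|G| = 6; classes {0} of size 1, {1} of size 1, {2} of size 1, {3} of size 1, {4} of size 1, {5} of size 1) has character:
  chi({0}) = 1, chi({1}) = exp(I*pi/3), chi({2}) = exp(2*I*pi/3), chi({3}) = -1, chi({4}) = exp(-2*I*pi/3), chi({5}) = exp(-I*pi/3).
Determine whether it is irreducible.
Irreducible: <chi, chi> = 1.

Details: <chi, chi> = (1/|G|) sum_C |C| * |chi(C)|^2 = (1/6)[1*|1|^2 + 1*|exp(I*pi/3)|^2 + 1*|exp(2*I*pi/3)|^2 + 1*|-1|^2 + 1*|exp(-2*I*pi/3)|^2 + 1*|exp(-I*pi/3)|^2]
  = (1/6)[(1) + (1) + (1) + (1) + (1) + (1)] = 6/6 = 1.
(Exp terms are combined using exp(i*s)*conj(exp(i*t)) = exp(i*(s-t)), and sums of them are collapsed using the identity that for every m > 1 the m distinct m-th roots of unity sum to 0, e.g. 1 + exp(2*I*pi/3) + exp(-2*I*pi/3) = 0.)
A character is irreducible iff <chi, chi> = 1, so this representation is irreducible.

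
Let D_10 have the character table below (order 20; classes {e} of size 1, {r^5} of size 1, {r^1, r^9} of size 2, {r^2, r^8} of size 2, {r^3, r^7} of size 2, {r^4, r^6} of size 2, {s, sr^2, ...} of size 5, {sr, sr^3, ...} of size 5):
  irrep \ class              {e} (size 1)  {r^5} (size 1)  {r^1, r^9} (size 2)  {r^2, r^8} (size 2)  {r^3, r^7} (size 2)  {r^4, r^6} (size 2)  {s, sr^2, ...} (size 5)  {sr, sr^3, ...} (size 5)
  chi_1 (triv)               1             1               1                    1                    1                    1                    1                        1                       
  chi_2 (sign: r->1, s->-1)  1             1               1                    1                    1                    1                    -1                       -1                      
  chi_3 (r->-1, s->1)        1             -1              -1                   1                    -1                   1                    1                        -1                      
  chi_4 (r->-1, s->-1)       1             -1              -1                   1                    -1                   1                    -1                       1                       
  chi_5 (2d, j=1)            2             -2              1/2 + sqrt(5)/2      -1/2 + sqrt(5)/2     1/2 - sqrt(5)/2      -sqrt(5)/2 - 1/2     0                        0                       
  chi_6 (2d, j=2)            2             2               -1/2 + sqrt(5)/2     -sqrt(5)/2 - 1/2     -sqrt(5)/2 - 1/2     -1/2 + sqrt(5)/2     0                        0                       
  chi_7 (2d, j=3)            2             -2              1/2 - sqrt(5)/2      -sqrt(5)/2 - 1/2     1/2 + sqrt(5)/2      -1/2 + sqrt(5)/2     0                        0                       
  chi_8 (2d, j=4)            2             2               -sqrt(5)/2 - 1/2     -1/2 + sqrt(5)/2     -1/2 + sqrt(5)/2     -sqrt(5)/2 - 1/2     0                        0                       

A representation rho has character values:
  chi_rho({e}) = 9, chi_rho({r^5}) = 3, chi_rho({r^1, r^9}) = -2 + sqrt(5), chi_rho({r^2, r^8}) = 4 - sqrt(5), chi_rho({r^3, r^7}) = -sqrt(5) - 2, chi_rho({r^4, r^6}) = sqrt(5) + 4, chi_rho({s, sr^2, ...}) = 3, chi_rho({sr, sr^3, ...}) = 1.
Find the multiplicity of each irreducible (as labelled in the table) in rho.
Multiplicities: chi_1: 2, chi_2: 0, chi_3: 2, chi_4: 1, chi_5: 0, chi_6: 2, chi_7: 0, chi_8: 0.

Derivation: Use <chi_rho, chi> = (1/|G|) sum_C |C| * chi_rho(C) * conj(chi(C)) with |G| = 20 for each irreducible chi in the table:
  <chi_rho, chi_1> = (1/20)[1*(9)*conj(1) + 1*(3)*conj(1) + 2*(-2 + sqrt(5))*conj(1) + 2*(4 - sqrt(5))*conj(1) + 2*(-sqrt(5) - 2)*conj(1) + 2*(sqrt(5) + 4)*conj(1) + 5*(3)*conj(1) + 5*(1)*conj(1)]
      = (1/20)[(9) + (3) + (-4 + 2*sqrt(5)) + (8 - 2*sqrt(5)) + (-2*sqrt(5) - 4) + (2*sqrt(5) + 8) + (15) + (5)] = 40/20 = 2
  <chi_rho, chi_2> = (1/20)[1*(9)*conj(1) + 1*(3)*conj(1) + 2*(-2 + sqrt(5))*conj(1) + 2*(4 - sqrt(5))*conj(1) + 2*(-sqrt(5) - 2)*conj(1) + 2*(sqrt(5) + 4)*conj(1) + 5*(3)*conj(-1) + 5*(1)*conj(-1)]
      = (1/20)[(9) + (3) + (-4 + 2*sqrt(5)) + (8 - 2*sqrt(5)) + (-2*sqrt(5) - 4) + (2*sqrt(5) + 8) + (-15) + (-5)] = 0/20 = 0
  <chi_rho, chi_3> = (1/20)[1*(9)*conj(1) + 1*(3)*conj(-1) + 2*(-2 + sqrt(5))*conj(-1) + 2*(4 - sqrt(5))*conj(1) + 2*(-sqrt(5) - 2)*conj(-1) + 2*(sqrt(5) + 4)*conj(1) + 5*(3)*conj(1) + 5*(1)*conj(-1)]
      = (1/20)[(9) + (-3) + (4 - 2*sqrt(5)) + (8 - 2*sqrt(5)) + (4 + 2*sqrt(5)) + (2*sqrt(5) + 8) + (15) + (-5)] = 40/20 = 2
  <chi_rho, chi_4> = (1/20)[1*(9)*conj(1) + 1*(3)*conj(-1) + 2*(-2 + sqrt(5))*conj(-1) + 2*(4 - sqrt(5))*conj(1) + 2*(-sqrt(5) - 2)*conj(-1) + 2*(sqrt(5) + 4)*conj(1) + 5*(3)*conj(-1) + 5*(1)*conj(1)]
      = (1/20)[(9) + (-3) + (4 - 2*sqrt(5)) + (8 - 2*sqrt(5)) + (4 + 2*sqrt(5)) + (2*sqrt(5) + 8) + (-15) + (5)] = 20/20 = 1
  <chi_rho, chi_5> = (1/20)[1*(9)*conj(2) + 1*(3)*conj(-2) + 2*(-2 + sqrt(5))*conj(1/2 + sqrt(5)/2) + 2*(4 - sqrt(5))*conj(-1/2 + sqrt(5)/2) + 2*(-sqrt(5) - 2)*conj(1/2 - sqrt(5)/2) + 2*(sqrt(5) + 4)*conj(-sqrt(5)/2 - 1/2) + 5*(3)*conj(0) + 5*(1)*conj(0)]
      = (1/20)[(18) + (-6) + (3 - sqrt(5)) + (-9 + 5*sqrt(5)) + (sqrt(5) + 3) + (-5*sqrt(5) - 9) + (0) + (0)] = 0/20 = 0
  <chi_rho, chi_6> = (1/20)[1*(9)*conj(2) + 1*(3)*conj(2) + 2*(-2 + sqrt(5))*conj(-1/2 + sqrt(5)/2) + 2*(4 - sqrt(5))*conj(-sqrt(5)/2 - 1/2) + 2*(-sqrt(5) - 2)*conj(-sqrt(5)/2 - 1/2) + 2*(sqrt(5) + 4)*conj(-1/2 + sqrt(5)/2) + 5*(3)*conj(0) + 5*(1)*conj(0)]
      = (1/20)[(18) + (6) + (7 - 3*sqrt(5)) + (1 - 3*sqrt(5)) + (3*sqrt(5) + 7) + (1 + 3*sqrt(5)) + (0) + (0)] = 40/20 = 2
  <chi_rho, chi_7> = (1/20)[1*(9)*conj(2) + 1*(3)*conj(-2) + 2*(-2 + sqrt(5))*conj(1/2 - sqrt(5)/2) + 2*(4 - sqrt(5))*conj(-sqrt(5)/2 - 1/2) + 2*(-sqrt(5) - 2)*conj(1/2 + sqrt(5)/2) + 2*(sqrt(5) + 4)*conj(-1/2 + sqrt(5)/2) + 5*(3)*conj(0) + 5*(1)*conj(0)]
      = (1/20)[(18) + (-6) + (-7 + 3*sqrt(5)) + (1 - 3*sqrt(5)) + (-7 - 3*sqrt(5)) + (1 + 3*sqrt(5)) + (0) + (0)] = 0/20 = 0
  <chi_rho, chi_8> = (1/20)[1*(9)*conj(2) + 1*(3)*conj(2) + 2*(-2 + sqrt(5))*conj(-sqrt(5)/2 - 1/2) + 2*(4 - sqrt(5))*conj(-1/2 + sqrt(5)/2) + 2*(-sqrt(5) - 2)*conj(-1/2 + sqrt(5)/2) + 2*(sqrt(5) + 4)*conj(-sqrt(5)/2 - 1/2) + 5*(3)*conj(0) + 5*(1)*conj(0)]
      = (1/20)[(18) + (6) + (-3 + sqrt(5)) + (-9 + 5*sqrt(5)) + (-3 - sqrt(5)) + (-5*sqrt(5) - 9) + (0) + (0)] = 0/20 = 0
Dimension check: dim(rho) = sum (mult * dim) = 2*1 + 0*1 + 2*1 + 1*1 + 0*2 + 2*2 + 0*2 + 0*2 = 9 = chi_rho(e) = 9.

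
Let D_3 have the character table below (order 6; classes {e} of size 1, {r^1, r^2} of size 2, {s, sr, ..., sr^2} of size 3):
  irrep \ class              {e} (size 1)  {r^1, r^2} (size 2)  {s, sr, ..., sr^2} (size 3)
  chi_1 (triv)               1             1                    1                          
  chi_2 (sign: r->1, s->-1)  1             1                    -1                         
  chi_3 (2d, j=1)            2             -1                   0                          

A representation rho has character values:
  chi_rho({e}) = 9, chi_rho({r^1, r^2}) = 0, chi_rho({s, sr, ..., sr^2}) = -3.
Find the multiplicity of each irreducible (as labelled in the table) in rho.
Multiplicities: chi_1: 0, chi_2: 3, chi_3: 3.

Explanation: Use <chi_rho, chi> = (1/|G|) sum_C |C| * chi_rho(C) * conj(chi(C)) with |G| = 6 for each irreducible chi in the table:
  <chi_rho, chi_1> = (1/6)[1*(9)*conj(1) + 2*(0)*conj(1) + 3*(-3)*conj(1)]
      = (1/6)[(9) + (0) + (-9)] = 0/6 = 0
  <chi_rho, chi_2> = (1/6)[1*(9)*conj(1) + 2*(0)*conj(1) + 3*(-3)*conj(-1)]
      = (1/6)[(9) + (0) + (9)] = 18/6 = 3
  <chi_rho, chi_3> = (1/6)[1*(9)*conj(2) + 2*(0)*conj(-1) + 3*(-3)*conj(0)]
      = (1/6)[(18) + (0) + (0)] = 18/6 = 3
Dimension check: dim(rho) = sum (mult * dim) = 0*1 + 3*1 + 3*2 = 9 = chi_rho(e) = 9.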